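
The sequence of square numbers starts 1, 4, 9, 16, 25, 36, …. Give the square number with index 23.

The 23rd square number is n² with n = 23.
23² = 529.

529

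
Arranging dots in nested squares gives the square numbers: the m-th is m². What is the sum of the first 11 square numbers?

Σ_{i=1}^{11} i² = 11·12·23/6 = 506.

506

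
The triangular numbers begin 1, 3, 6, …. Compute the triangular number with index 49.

1225

The 49th triangular number is n(n+1)/2 with n = 49.
49·50/2 = 2450/2 = 1225.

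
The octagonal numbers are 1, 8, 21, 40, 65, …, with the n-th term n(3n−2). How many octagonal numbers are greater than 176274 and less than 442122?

142

The n-th octagonal number is n(3n−2).
Smallest index with value > 176274: n = 243 (giving 176661).
Largest index with value < 442122: n = 384 (giving 441600).
Indices 243 through 384: 142 terms.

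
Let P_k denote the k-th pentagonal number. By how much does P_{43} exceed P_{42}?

127

Consecutive pentagonal numbers differ by 3n − 2: here 3·43 − 2 = 127.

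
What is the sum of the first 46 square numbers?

33511

Σ_{i=1}^{46} i² = 46·47·93/6 = 33511.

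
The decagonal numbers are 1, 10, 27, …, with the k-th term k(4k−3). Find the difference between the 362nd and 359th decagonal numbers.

8643

362·(4·362 − 3) = 523090 and 359·(4·359 − 3) = 514447.
Difference: 523090 − 514447 = 8643.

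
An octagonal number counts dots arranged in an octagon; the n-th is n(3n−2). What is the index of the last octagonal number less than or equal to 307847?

320

Solve n(3n−2) ≤ 307847 for integer n.
n = 320 gives 306560 ≤ 307847, while n = 321 gives 308481 > 307847; so the answer is index 320.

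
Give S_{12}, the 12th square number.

144

12² = 144.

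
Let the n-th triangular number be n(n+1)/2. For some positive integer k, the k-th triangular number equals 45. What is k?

Set n(n+1)/2 = 45, giving n² + n − 90 = 0.
The discriminant is 1 + 8·45 = 361, and √361 = 19.
So n = (-1 + 19) / 2 = 18/2 = 9.
Check: 9·10/2 = 45. ✓

9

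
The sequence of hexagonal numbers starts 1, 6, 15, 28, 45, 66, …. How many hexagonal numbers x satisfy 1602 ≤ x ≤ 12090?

50

The n-th hexagonal number is n(2n−1).
Smallest index with value ≥ 1602: n = 29 (giving 1653).
Largest index with value ≤ 12090: n = 78 (giving 12090).
Indices 29 through 78: 50 terms.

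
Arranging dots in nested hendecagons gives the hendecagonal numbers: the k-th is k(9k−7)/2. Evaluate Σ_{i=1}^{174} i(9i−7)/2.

7917000

Σ i(9i−7)/2 = (9Σi² − 7Σi) / 2 over i = 1..174.
Σi = 15225 and Σi² = 1771175.
(9·1771175 − 7·15225) / 2 = 15834000/2 = 7917000.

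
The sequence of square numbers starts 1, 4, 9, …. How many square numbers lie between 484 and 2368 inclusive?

The n-th square number is n².
Smallest index with value ≥ 484: n = 22 (giving 484).
Largest index with value ≤ 2368: n = 48 (giving 2304).
Indices 22 through 48: 27 terms.

27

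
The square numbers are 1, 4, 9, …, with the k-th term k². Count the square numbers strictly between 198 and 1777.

The n-th square number is n².
Smallest index with value > 198: n = 15 (giving 225).
Largest index with value < 1777: n = 42 (giving 1764).
Indices 15 through 42: 28 terms.

28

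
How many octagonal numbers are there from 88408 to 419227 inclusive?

203

The n-th octagonal number is n(3n−2).
Smallest index with value ≥ 88408: n = 172 (giving 88408).
Largest index with value ≤ 419227: n = 374 (giving 418880).
Indices 172 through 374: 203 terms.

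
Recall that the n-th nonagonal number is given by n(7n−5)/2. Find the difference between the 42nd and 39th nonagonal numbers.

843

42·(7·42 − 5)/2 = 6069 and 39·(7·39 − 5)/2 = 5226.
Difference: 6069 − 5226 = 843.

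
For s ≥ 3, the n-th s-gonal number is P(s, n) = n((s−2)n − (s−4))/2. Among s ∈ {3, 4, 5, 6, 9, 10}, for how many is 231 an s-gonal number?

s = 3: P(3, 21) = 231. ✓
s = 4: P(4, 15) = 225 and P(4, 16) = 256; 231 is not s-gonal.
s = 5: P(5, 12) = 210 and P(5, 13) = 247; 231 is not s-gonal.
s = 6: P(6, 11) = 231. ✓
s = 9: P(9, 8) = 204 and P(9, 9) = 261; 231 is not s-gonal.
s = 10: P(10, 7) = 175 and P(10, 8) = 232; 231 is not s-gonal.
Hits: s ∈ {3, 6} → 2.

2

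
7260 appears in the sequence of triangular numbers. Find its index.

120

Set n(n+1)/2 = 7260, giving n² + n − 14520 = 0.
The discriminant is 1 + 8·7260 = 58081, and √58081 = 241.
So n = (-1 + 241) / 2 = 240/2 = 120.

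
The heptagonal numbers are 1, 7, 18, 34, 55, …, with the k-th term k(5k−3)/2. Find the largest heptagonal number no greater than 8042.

Solve n(5n−3)/2 ≤ 8042 for integer n.
n = 57 gives 8037 ≤ 8042, while n = 58 gives 8323 > 8042; so the answer is 8037.

8037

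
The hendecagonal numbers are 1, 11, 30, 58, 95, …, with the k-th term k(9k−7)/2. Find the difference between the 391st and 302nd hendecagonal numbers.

277235

391·(9·391 − 7)/2 = 686596 and 302·(9·302 − 7)/2 = 409361.
Difference: 686596 − 409361 = 277235.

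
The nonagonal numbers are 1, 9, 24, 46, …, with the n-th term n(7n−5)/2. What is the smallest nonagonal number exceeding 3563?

Solve n(7n−5)/2 > 3563 for integer n.
The largest n with value ≤ 3563 is 32 (since 3504 ≤ 3563 < 3729), so the first above is n = 33, value 3729.

3729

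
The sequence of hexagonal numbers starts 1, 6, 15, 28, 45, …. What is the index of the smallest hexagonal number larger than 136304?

Solve n(2n−1) > 136304 for integer n.
The largest n with value ≤ 136304 is 261 (since 135981 ≤ 136304 < 137026), so the first above is n = 262, value 137026.

262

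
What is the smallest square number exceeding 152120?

152881

Solve n² > 152120 for integer n.
The largest n with value ≤ 152120 is 390 (since 152100 ≤ 152120 < 152881), so the first above is n = 391, value 152881.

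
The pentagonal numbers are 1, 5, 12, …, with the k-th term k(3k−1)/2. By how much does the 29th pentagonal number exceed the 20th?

29·(3·29 − 1)/2 = 1247 and 20·(3·20 − 1)/2 = 590.
Difference: 1247 − 590 = 657.

657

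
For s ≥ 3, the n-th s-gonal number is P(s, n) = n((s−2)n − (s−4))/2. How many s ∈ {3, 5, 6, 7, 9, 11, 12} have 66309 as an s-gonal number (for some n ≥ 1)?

s = 3: P(3, 363) = 66066 and P(3, 364) = 66430; 66309 is not s-gonal.
s = 5: P(5, 210) = 66045 and P(5, 211) = 66676; 66309 is not s-gonal.
s = 6: P(6, 182) = 66066 and P(6, 183) = 66795; 66309 is not s-gonal.
s = 7: P(7, 163) = 66178 and P(7, 164) = 66994; 66309 is not s-gonal.
s = 9: P(9, 138) = 66309. ✓
s = 11: P(11, 121) = 65461 and P(11, 122) = 66551; 66309 is not s-gonal.
s = 12: P(12, 115) = 65665 and P(12, 116) = 66816; 66309 is not s-gonal.
Hits: s ∈ {9} → 1.

1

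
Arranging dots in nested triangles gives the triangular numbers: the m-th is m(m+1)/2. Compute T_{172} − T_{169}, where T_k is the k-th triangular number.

513

172·173/2 = 14878 and 169·170/2 = 14365.
Difference: 14878 − 14365 = 513.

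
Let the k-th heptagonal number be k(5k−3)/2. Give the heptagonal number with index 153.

153·(5·153 − 3)/2 = 153·762/2 = 153·381 = 58293.

58293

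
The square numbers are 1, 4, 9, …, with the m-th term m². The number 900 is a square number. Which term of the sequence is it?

We need n² = 900, so n = √900 = 30.

30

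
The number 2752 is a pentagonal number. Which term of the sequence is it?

43

Set n(3n−1)/2 = 2752, giving 3n² − n − 5504 = 0.
The discriminant is 1 + 24·2752 = 66049, and √66049 = 257.
So n = (1 + 257) / 6 = 258/6 = 43.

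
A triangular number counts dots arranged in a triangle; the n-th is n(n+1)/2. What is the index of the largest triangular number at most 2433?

69

Solve n(n+1)/2 ≤ 2433 for integer n.
n = 69 gives 2415 ≤ 2433, while n = 70 gives 2485 > 2433; so the answer is index 69.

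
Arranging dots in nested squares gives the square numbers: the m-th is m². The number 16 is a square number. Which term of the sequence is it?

We need n² = 16, so n = √16 = 4.

4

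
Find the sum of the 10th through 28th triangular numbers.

Σ i(i+1)/2 = (Σi² + Σi) / 2 over i = 10..28.
Σi = 406 − 45 = 361 and Σi² = 7714 − 285 = 7429.
(1·7429 + 1·361) / 2 = 7790/2 = 3895.

3895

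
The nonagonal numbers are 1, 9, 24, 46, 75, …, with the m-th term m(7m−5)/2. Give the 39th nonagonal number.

The 39th nonagonal number is n(7n−5)/2 with n = 39.
39·(7·39 − 5)/2 = 39·268/2 = 39·134 = 5226.

5226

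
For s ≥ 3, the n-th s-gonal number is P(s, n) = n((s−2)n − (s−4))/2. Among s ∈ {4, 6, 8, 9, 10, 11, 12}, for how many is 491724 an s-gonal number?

1

s = 4: P(4, 701) = 491401 and P(4, 702) = 492804; 491724 is not s-gonal.
s = 6: P(6, 496) = 491536 and P(6, 497) = 493521; 491724 is not s-gonal.
s = 8: P(8, 405) = 491265 and P(8, 406) = 493696; 491724 is not s-gonal.
s = 9: P(9, 375) = 491250 and P(9, 376) = 493876; 491724 is not s-gonal.
s = 10: P(10, 350) = 488950 and P(10, 351) = 491751; 491724 is not s-gonal.
s = 11: P(11, 330) = 488895 and P(11, 331) = 491866; 491724 is not s-gonal.
s = 12: P(12, 314) = 491724. ✓
Hits: s ∈ {12} → 1.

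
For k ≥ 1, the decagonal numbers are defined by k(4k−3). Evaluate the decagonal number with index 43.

7267

43·(4·43 − 3) = 43·169 = 7267.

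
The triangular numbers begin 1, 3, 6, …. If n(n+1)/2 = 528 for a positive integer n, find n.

Set n(n+1)/2 = 528, giving n² + n − 1056 = 0.
The discriminant is 1 + 8·528 = 4225, and √4225 = 65.
So n = (-1 + 65) / 2 = 64/2 = 32.
Check: 32·33/2 = 528. ✓

32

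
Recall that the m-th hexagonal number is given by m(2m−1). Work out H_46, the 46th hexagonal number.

4186

46·(2·46 − 1) = 46·91 = 4186.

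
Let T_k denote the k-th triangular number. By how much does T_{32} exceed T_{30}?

32·33/2 = 528 and 30·31/2 = 465.
Difference: 528 − 465 = 63.

63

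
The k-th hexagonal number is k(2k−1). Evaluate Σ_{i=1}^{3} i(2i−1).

Σ i(2i−1) = 2Σi² − Σi over i = 1..3.
Σi = 6 and Σi² = 14.
2·14 − 1·6 = 22.

22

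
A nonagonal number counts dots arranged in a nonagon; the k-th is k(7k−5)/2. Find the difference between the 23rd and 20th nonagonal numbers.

23·(7·23 − 5)/2 = 1794 and 20·(7·20 − 5)/2 = 1350.
Difference: 1794 − 1350 = 444.

444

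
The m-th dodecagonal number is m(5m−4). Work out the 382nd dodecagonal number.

728092

382·(5·382 − 4) = 382·1906 = 728092.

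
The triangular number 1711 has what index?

58

Set n(n+1)/2 = 1711, giving n² + n − 3422 = 0.
The discriminant is 1 + 8·1711 = 13689, and √13689 = 117.
So n = (-1 + 117) / 2 = 116/2 = 58.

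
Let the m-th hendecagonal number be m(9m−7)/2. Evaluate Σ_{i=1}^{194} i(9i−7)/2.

10970700

Σ i(9i−7)/2 = (9Σi² − 7Σi) / 2 over i = 1..194.
Σi = 18915 and Σi² = 2452645.
(9·2452645 − 7·18915) / 2 = 21941400/2 = 10970700.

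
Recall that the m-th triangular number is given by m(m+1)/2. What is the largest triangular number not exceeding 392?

Solve n(n+1)/2 ≤ 392 for integer n.
n = 27 gives 378 ≤ 392, while n = 28 gives 406 > 392; so the answer is 378.

378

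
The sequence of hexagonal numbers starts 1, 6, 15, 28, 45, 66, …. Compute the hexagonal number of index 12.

The 12th hexagonal number is n(2n−1) with n = 12.
12·(2·12 − 1) = 12·23 = 276.

276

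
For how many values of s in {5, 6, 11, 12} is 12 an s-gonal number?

s = 5: P(5, 3) = 12. ✓
s = 6: P(6, 2) = 6 and P(6, 3) = 15; 12 is not s-gonal.
s = 11: P(11, 2) = 11 and P(11, 3) = 30; 12 is not s-gonal.
s = 12: P(12, 2) = 12. ✓
Hits: s ∈ {5, 12} → 2.

2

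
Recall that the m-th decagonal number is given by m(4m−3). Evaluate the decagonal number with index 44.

The 44th decagonal number is n(4n−3) with n = 44.
44·(4·44 − 3) = 44·173 = 7612.

7612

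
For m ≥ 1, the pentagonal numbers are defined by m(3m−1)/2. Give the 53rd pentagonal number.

The 53rd pentagonal number is n(3n−1)/2 with n = 53.
53·(3·53 − 1)/2 = 53·158/2 = 53·79 = 4187.

4187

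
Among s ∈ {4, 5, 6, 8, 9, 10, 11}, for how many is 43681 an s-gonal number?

2

s = 4: P(4, 209) = 43681. ✓
s = 5: P(5, 170) = 43265 and P(5, 171) = 43776; 43681 is not s-gonal.
s = 6: P(6, 148) = 43660 and P(6, 149) = 44253; 43681 is not s-gonal.
s = 8: P(8, 121) = 43681. ✓
s = 9: P(9, 112) = 43624 and P(9, 113) = 44409; 43681 is not s-gonal.
s = 10: P(10, 104) = 42952 and P(10, 105) = 43785; 43681 is not s-gonal.
s = 11: P(11, 98) = 42875 and P(11, 99) = 43758; 43681 is not s-gonal.
Hits: s ∈ {4, 8} → 2.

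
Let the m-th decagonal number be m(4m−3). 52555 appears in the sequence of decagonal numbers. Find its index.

Set n(4n−3) = 52555, giving 4n² − 3n − 52555 = 0.
The discriminant is 9 + 16·52555 = 840889, and √840889 = 917.
So n = (3 + 917) / 8 = 920/8 = 115.
Check: 115·(4·115 − 3) = 52555. ✓

115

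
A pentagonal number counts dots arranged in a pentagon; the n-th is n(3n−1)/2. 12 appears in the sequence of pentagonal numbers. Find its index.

Set n(3n−1)/2 = 12, giving 3n² − n − 24 = 0.
So n = (1 + 17) / 6 = 18/6 = 3.

3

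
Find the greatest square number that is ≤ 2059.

Solve n² ≤ 2059 for integer n.
n = 45 gives 2025 ≤ 2059, while n = 46 gives 2116 > 2059; so the answer is 2025.

2025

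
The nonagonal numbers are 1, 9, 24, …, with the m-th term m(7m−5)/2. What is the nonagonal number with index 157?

85879

157·(7·157 − 5)/2 = 157·1094/2 = 157·547 = 85879.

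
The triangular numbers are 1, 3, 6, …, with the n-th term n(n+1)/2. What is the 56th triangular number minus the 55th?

56

Consecutive triangular numbers differ by n: T_{56} − T_{55} = 56.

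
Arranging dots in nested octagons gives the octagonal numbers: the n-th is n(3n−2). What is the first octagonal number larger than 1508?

Solve n(3n−2) > 1508 for integer n.
The largest n with value ≤ 1508 is 22 (since 1408 ≤ 1508 < 1541), so the first above is n = 23, value 1541.

1541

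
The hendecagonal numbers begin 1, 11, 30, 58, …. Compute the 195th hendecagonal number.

The 195th hendecagonal number is n(9n−7)/2 with n = 195.
195·(9·195 − 7)/2 = 195·1748/2 = 195·874 = 170430.

170430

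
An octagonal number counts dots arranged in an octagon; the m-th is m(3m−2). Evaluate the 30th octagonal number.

The 30th octagonal number is n(3n−2) with n = 30.
30·(3·30 − 2) = 30·88 = 2640.

2640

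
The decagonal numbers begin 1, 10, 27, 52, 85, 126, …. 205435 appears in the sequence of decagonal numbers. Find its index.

Set n(4n−3) = 205435, giving 4n² − 3n − 205435 = 0.
The discriminant is 9 + 16·205435 = 3286969, and √3286969 = 1813.
So n = (3 + 1813) / 8 = 1816/8 = 227.

227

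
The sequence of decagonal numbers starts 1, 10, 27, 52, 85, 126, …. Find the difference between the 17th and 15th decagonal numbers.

17·(4·17 − 3) = 1105 and 15·(4·15 − 3) = 855.
Difference: 1105 − 855 = 250.

250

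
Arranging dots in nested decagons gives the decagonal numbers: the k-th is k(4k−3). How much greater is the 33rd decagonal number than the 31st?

506

33·(4·33 − 3) = 4257 and 31·(4·31 − 3) = 3751.
Difference: 4257 − 3751 = 506.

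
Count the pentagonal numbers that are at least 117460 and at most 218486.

The n-th pentagonal number is n(3n−1)/2.
Smallest index with value ≥ 117460: n = 280 (giving 117460).
Largest index with value ≤ 218486: n = 381 (giving 217551).
Indices 280 through 381: 102 terms.

102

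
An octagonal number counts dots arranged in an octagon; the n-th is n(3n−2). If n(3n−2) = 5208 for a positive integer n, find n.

42

Set n(3n−2) = 5208, giving 3n² − 2n − 5208 = 0.
The discriminant is 4 + 12·5208 = 62500, and √62500 = 250.
So n = (2 + 250) / 6 = 252/6 = 42.
Check: 42·(3·42 − 2) = 5208. ✓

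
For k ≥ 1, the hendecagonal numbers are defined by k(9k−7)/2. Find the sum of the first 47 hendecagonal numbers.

156792

Σ i(9i−7)/2 = (9Σi² − 7Σi) / 2 over i = 1..47.
Σi = 1128 and Σi² = 35720.
(9·35720 − 7·1128) / 2 = 313584/2 = 156792.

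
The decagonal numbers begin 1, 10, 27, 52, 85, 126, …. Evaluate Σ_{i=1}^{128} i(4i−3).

2804288

Σ i(4i−3) = 4Σi² − 3Σi over i = 1..128.
Σi = 8256 and Σi² = 707264.
4·707264 − 3·8256 = 2804288.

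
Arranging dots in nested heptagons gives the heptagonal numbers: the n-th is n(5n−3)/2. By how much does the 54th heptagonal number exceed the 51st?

783

54·(5·54 − 3)/2 = 7209 and 51·(5·51 − 3)/2 = 6426.
Difference: 7209 − 6426 = 783.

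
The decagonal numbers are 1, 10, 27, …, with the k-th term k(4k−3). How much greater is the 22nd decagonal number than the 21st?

169

Consecutive decagonal numbers differ by 8n − 7: here 8·22 − 7 = 169.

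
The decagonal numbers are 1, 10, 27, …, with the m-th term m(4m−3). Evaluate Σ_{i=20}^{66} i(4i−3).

Σ i(4i−3) = 4Σi² − 3Σi over i = 20..66.
Σi = 2211 − 190 = 2021 and Σi² = 98021 − 2470 = 95551.
4·95551 − 3·2021 = 376141.

376141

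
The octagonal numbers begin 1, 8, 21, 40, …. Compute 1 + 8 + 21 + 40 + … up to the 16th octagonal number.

Σ i(3i−2) = 3Σi² − 2Σi over i = 1..16.
Σi = 136 and Σi² = 1496.
3·1496 − 2·136 = 4216.

4216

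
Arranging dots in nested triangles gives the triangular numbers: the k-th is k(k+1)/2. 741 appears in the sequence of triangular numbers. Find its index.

38

Set n(n+1)/2 = 741, giving n² + n − 1482 = 0.
The discriminant is 1 + 8·741 = 5929, and √5929 = 77.
So n = (-1 + 77) / 2 = 76/2 = 38.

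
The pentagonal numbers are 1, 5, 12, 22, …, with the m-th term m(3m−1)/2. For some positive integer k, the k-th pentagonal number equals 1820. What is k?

35

Set n(3n−1)/2 = 1820, giving 3n² − n − 3640 = 0.
The discriminant is 1 + 24·1820 = 43681, and √43681 = 209.
So n = (1 + 209) / 6 = 210/6 = 35.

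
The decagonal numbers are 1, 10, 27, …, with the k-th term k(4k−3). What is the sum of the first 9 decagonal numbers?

1005

Σ i(4i−3) = 4Σi² − 3Σi over i = 1..9.
Σi = 45 and Σi² = 285.
4·285 − 3·45 = 1005.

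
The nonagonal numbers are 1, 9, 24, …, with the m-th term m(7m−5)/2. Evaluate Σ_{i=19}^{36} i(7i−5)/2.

48102

Σ i(7i−5)/2 = (7Σi² − 5Σi) / 2 over i = 19..36.
Σi = 666 − 171 = 495 and Σi² = 16206 − 2109 = 14097.
(7·14097 − 5·495) / 2 = 96204/2 = 48102.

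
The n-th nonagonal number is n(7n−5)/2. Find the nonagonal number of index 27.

The 27th nonagonal number is n(7n−5)/2 with n = 27.
27·(7·27 − 5)/2 = 27·184/2 = 27·92 = 2484.

2484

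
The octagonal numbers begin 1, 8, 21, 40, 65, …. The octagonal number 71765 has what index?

Set n(3n−2) = 71765, giving 3n² − 2n − 71765 = 0.
The discriminant is 4 + 12·71765 = 861184, and √861184 = 928.
So n = (2 + 928) / 6 = 930/6 = 155.

155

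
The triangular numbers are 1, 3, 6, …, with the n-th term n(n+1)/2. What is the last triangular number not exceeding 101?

Solve n(n+1)/2 ≤ 101 for integer n.
n = 13 gives 91 ≤ 101, while n = 14 gives 105 > 101; so the answer is 91.

91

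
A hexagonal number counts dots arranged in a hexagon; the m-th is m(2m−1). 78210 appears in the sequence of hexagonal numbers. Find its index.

Set n(2n−1) = 78210, giving 2n² − n − 78210 = 0.
So n = (1 + 791) / 4 = 792/4 = 198.

198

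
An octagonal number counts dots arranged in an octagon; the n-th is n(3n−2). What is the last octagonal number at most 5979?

Solve n(3n−2) ≤ 5979 for integer n.
n = 44 gives 5720 ≤ 5979, while n = 45 gives 5985 > 5979; so the answer is 5720.

5720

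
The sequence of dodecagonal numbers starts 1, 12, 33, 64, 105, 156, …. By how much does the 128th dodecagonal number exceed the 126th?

2532

128·(5·128 − 4) = 81408 and 126·(5·126 − 4) = 78876.
Difference: 81408 − 78876 = 2532.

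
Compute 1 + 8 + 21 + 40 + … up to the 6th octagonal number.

Σ i(3i−2) = 3Σi² − 2Σi over i = 1..6.
Σi = 21 and Σi² = 91.
3·91 − 2·21 = 231.

231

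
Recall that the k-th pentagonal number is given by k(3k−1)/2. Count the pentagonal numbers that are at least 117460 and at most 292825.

The n-th pentagonal number is n(3n−1)/2.
Smallest index with value ≥ 117460: n = 280 (giving 117460).
Largest index with value ≤ 292825: n = 442 (giving 292825).
Indices 280 through 442: 163 terms.

163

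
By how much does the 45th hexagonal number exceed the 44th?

177

Consecutive hexagonal numbers differ by 4n − 3: here 4·45 − 3 = 177.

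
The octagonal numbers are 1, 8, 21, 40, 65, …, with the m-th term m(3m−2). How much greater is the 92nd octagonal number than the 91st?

Consecutive octagonal numbers differ by 6n − 5: here 6·92 − 5 = 547.

547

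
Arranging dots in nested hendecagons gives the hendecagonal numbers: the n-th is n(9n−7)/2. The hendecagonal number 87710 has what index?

Set n(9n−7)/2 = 87710, giving 9n² − 7n − 175420 = 0.
So n = (7 + 2513) / 18 = 2520/18 = 140.

140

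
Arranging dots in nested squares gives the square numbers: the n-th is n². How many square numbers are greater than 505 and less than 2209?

The n-th square number is n².
Smallest index with value > 505: n = 23 (giving 529).
Largest index with value < 2209: n = 46 (giving 2116).
Indices 23 through 46: 24 terms.

24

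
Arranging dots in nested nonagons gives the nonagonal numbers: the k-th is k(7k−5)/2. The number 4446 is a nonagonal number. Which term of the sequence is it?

36

Set n(7n−5)/2 = 4446, giving 7n² − 5n − 8892 = 0.
The discriminant is 25 + 56·4446 = 249001, and √249001 = 499.
So n = (5 + 499) / 14 = 504/14 = 36.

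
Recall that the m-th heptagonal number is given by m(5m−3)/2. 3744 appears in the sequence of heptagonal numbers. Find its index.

Set n(5n−3)/2 = 3744, giving 5n² − 3n − 7488 = 0.
So n = (3 + 387) / 10 = 390/10 = 39.

39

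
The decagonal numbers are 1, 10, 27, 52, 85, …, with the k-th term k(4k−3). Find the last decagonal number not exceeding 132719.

131950

Solve n(4n−3) ≤ 132719 for integer n.
n = 182 gives 131950 ≤ 132719, while n = 183 gives 133407 > 132719; so the answer is 131950.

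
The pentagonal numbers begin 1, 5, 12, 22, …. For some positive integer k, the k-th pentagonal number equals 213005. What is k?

Set n(3n−1)/2 = 213005, giving 3n² − n − 426010 = 0.
The discriminant is 1 + 24·213005 = 5112121, and √5112121 = 2261.
So n = (1 + 2261) / 6 = 2262/6 = 377.

377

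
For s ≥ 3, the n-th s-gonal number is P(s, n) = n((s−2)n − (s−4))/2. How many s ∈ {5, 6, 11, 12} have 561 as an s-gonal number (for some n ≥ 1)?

s = 5: P(5, 19) = 532 and P(5, 20) = 590; 561 is not s-gonal.
s = 6: P(6, 17) = 561. ✓
s = 11: P(11, 11) = 506 and P(11, 12) = 606; 561 is not s-gonal.
s = 12: P(12, 11) = 561. ✓
Hits: s ∈ {6, 12} → 2.

2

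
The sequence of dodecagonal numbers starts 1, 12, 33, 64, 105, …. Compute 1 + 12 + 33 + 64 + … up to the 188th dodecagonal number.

11091906

Σ i(5i−4) = 5Σi² − 4Σi over i = 1..188.
Σi = 17766 and Σi² = 2232594.
5·2232594 − 4·17766 = 11091906.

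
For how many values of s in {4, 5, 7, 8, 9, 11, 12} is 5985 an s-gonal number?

2

s = 4: P(4, 77) = 5929 and P(4, 78) = 6084; 5985 is not s-gonal.
s = 5: P(5, 63) = 5922 and P(5, 64) = 6112; 5985 is not s-gonal.
s = 7: P(7, 49) = 5929 and P(7, 50) = 6175; 5985 is not s-gonal.
s = 8: P(8, 45) = 5985. ✓
s = 9: P(9, 41) = 5781 and P(9, 42) = 6069; 5985 is not s-gonal.
s = 11: P(11, 36) = 5706 and P(11, 37) = 6031; 5985 is not s-gonal.
s = 12: P(12, 35) = 5985. ✓
Hits: s ∈ {8, 12} → 2.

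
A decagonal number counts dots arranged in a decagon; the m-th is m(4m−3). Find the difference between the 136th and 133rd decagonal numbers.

3219

136·(4·136 − 3) = 73576 and 133·(4·133 − 3) = 70357.
Difference: 73576 − 70357 = 3219.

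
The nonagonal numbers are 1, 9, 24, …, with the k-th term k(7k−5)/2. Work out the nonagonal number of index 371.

371·(7·371 − 5)/2 = 371·2592/2 = 371·1296 = 480816.

480816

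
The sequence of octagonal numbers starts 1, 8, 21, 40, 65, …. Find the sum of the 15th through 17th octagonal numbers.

Σ i(3i−2) = 3Σi² − 2Σi over i = 15..17.
Σi = 153 − 105 = 48 and Σi² = 1785 − 1015 = 770.
3·770 − 2·48 = 2214.

2214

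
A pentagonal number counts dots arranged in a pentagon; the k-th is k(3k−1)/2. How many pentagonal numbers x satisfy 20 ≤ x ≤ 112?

5

The n-th pentagonal number is n(3n−1)/2.
Smallest index with value ≥ 20: n = 4 (giving 22).
Largest index with value ≤ 112: n = 8 (giving 92).
Indices 4 through 8: 5 terms.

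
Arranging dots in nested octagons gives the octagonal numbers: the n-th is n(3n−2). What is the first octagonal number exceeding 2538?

2640

Solve n(3n−2) > 2538 for integer n.
The largest n with value ≤ 2538 is 29 (since 2465 ≤ 2538 < 2640), so the first above is n = 30, value 2640.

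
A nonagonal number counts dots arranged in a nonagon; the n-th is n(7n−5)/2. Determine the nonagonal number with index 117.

47619

The 117th nonagonal number is n(7n−5)/2 with n = 117.
117·(7·117 − 5)/2 = 117·814/2 = 117·407 = 47619.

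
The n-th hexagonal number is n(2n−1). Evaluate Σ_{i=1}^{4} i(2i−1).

Σ i(2i−1) = 2Σi² − Σi over i = 1..4.
Σi = 10 and Σi² = 30.
2·30 − 1·10 = 50.

50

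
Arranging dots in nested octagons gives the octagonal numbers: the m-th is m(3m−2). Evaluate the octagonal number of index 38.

4256

The 38th octagonal number is n(3n−2) with n = 38.
38·(3·38 − 2) = 38·112 = 4256.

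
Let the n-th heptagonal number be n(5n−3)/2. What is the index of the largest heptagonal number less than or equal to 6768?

Solve n(5n−3)/2 ≤ 6768 for integer n.
n = 52 gives 6682 ≤ 6768, while n = 53 gives 6943 > 6768; so the answer is index 52.

52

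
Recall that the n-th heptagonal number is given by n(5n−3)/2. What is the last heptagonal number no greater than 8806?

Solve n(5n−3)/2 ≤ 8806 for integer n.
n = 59 gives 8614 ≤ 8806, while n = 60 gives 8910 > 8806; so the answer is 8614.

8614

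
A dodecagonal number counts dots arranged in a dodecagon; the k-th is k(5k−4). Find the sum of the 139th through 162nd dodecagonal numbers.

Σ i(5i−4) = 5Σi² − 4Σi over i = 139..162.
Σi = 13203 − 9591 = 3612 and Σi² = 1430325 − 885569 = 544756.
5·544756 − 4·3612 = 2709332.

2709332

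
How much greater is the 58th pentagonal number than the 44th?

2135

58·(3·58 − 1)/2 = 5017 and 44·(3·44 − 1)/2 = 2882.
Difference: 5017 − 2882 = 2135.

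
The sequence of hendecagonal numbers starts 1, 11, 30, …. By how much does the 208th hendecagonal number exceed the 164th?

208·(9·208 − 7)/2 = 193960 and 164·(9·164 − 7)/2 = 120458.
Difference: 193960 − 120458 = 73502.

73502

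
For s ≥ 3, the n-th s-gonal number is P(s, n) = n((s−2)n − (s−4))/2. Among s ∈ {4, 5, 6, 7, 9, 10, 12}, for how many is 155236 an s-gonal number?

s = 4: P(4, 394) = 155236. ✓
s = 5: P(5, 321) = 154401 and P(5, 322) = 155365; 155236 is not s-gonal.
s = 6: P(6, 278) = 154290 and P(6, 279) = 155403; 155236 is not s-gonal.
s = 7: P(7, 249) = 154629 and P(7, 250) = 155875; 155236 is not s-gonal.
s = 9: P(9, 210) = 153825 and P(9, 211) = 155296; 155236 is not s-gonal.
s = 10: P(10, 197) = 154645 and P(10, 198) = 156222; 155236 is not s-gonal.
s = 12: P(12, 176) = 154176 and P(12, 177) = 155937; 155236 is not s-gonal.
Hits: s ∈ {4} → 1.

1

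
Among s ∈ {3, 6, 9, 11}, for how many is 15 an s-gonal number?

2

s = 3: P(3, 5) = 15. ✓
s = 6: P(6, 3) = 15. ✓
s = 9: P(9, 2) = 9 and P(9, 3) = 24; 15 is not s-gonal.
s = 11: P(11, 2) = 11 and P(11, 3) = 30; 15 is not s-gonal.
Hits: s ∈ {3, 6} → 2.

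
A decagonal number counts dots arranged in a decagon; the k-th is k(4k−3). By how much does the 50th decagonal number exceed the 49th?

Consecutive decagonal numbers differ by 8n − 7: here 8·50 − 7 = 393.

393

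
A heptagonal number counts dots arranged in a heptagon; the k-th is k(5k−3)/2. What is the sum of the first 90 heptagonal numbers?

611520

Σ i(5i−3)/2 = (5Σi² − 3Σi) / 2 over i = 1..90.
Σi = 4095 and Σi² = 247065.
(5·247065 − 3·4095) / 2 = 1223040/2 = 611520.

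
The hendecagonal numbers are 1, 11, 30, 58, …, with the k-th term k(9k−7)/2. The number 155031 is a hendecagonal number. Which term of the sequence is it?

186

Set n(9n−7)/2 = 155031, giving 9n² − 7n − 310062 = 0.
The discriminant is 49 + 72·155031 = 11162281, and √11162281 = 3341.
So n = (7 + 3341) / 18 = 3348/18 = 186.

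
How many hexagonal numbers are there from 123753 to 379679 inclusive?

The n-th hexagonal number is n(2n−1).
Smallest index with value ≥ 123753: n = 249 (giving 123753).
Largest index with value ≤ 379679: n = 435 (giving 378015).
Indices 249 through 435: 187 terms.

187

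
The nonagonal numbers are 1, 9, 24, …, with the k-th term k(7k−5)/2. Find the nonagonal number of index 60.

The 60th nonagonal number is n(7n−5)/2 with n = 60.
60·(7·60 − 5)/2 = 60·415/2 = 12450.

12450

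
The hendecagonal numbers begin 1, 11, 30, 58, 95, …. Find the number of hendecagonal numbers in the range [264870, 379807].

48

The n-th hendecagonal number is n(9n−7)/2.
Smallest index with value ≥ 264870: n = 243 (giving 264870).
Largest index with value ≤ 379807: n = 290 (giving 377435).
Indices 243 through 290: 48 terms.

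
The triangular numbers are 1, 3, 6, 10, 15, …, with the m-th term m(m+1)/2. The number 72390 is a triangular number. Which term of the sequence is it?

Set n(n+1)/2 = 72390, giving n² + n − 144780 = 0.
The discriminant is 1 + 8·72390 = 579121, and √579121 = 761.
So n = (-1 + 761) / 2 = 760/2 = 380.
Check: 380·381/2 = 72390. ✓

380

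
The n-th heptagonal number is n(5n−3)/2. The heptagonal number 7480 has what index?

55

Set n(5n−3)/2 = 7480, giving 5n² − 3n − 14960 = 0.
The discriminant is 9 + 40·7480 = 299209, and √299209 = 547.
So n = (3 + 547) / 10 = 550/10 = 55.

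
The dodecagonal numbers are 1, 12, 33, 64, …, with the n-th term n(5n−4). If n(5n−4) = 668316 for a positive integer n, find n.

Set n(5n−4) = 668316, giving 5n² − 4n − 668316 = 0.
The discriminant is 16 + 20·668316 = 13366336, and √13366336 = 3656.
So n = (4 + 3656) / 10 = 3660/10 = 366.
Check: 366·(5·366 − 4) = 668316. ✓

366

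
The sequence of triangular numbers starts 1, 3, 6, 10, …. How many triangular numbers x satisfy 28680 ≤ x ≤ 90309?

186

The n-th triangular number is n(n+1)/2.
Smallest index with value ≥ 28680: n = 239 (giving 28680).
Largest index with value ≤ 90309: n = 424 (giving 90100).
Indices 239 through 424: 186 terms.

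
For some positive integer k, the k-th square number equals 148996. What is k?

We need n² = 148996, so n = √148996 = 386.

386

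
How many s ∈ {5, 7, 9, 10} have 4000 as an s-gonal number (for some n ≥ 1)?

s = 5: P(5, 51) = 3876 and P(5, 52) = 4030; 4000 is not s-gonal.
s = 7: P(7, 40) = 3940 and P(7, 41) = 4141; 4000 is not s-gonal.
s = 9: P(9, 34) = 3961 and P(9, 35) = 4200; 4000 is not s-gonal.
s = 10: P(10, 32) = 4000. ✓
Hits: s ∈ {10} → 1.

1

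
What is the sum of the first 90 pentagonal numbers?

368550

Σ i(3i−1)/2 = (3Σi² − Σi) / 2 over i = 1..90.
Σi = 4095 and Σi² = 247065.
(3·247065 − 1·4095) / 2 = 737100/2 = 368550.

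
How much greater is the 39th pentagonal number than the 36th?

336

39·(3·39 − 1)/2 = 2262 and 36·(3·36 − 1)/2 = 1926.
Difference: 2262 − 1926 = 336.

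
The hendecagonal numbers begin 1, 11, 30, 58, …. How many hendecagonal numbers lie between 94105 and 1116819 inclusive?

354

The n-th hendecagonal number is n(9n−7)/2.
Smallest index with value ≥ 94105: n = 145 (giving 94105).
Largest index with value ≤ 1116819: n = 498 (giving 1114275).
Indices 145 through 498: 354 terms.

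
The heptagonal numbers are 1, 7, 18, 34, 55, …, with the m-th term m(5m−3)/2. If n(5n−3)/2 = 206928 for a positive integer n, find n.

288

Set n(5n−3)/2 = 206928, giving 5n² − 3n − 413856 = 0.
The discriminant is 9 + 40·206928 = 8277129, and √8277129 = 2877.
So n = (3 + 2877) / 10 = 2880/10 = 288.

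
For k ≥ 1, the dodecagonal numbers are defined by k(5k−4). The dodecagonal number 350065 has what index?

Set n(5n−4) = 350065, giving 5n² − 4n − 350065 = 0.
The discriminant is 16 + 20·350065 = 7001316, and √7001316 = 2646.
So n = (4 + 2646) / 10 = 2650/10 = 265.

265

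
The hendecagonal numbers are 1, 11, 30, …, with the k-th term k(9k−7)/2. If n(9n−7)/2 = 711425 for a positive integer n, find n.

Set n(9n−7)/2 = 711425, giving 9n² − 7n − 1422850 = 0.
The discriminant is 49 + 72·711425 = 51222649, and √51222649 = 7157.
So n = (7 + 7157) / 18 = 7164/18 = 398.
Check: 398·(9·398 − 7)/2 = 711425. ✓

398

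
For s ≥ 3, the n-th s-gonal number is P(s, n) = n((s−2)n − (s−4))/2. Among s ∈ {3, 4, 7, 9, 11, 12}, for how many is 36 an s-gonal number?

2

s = 3: P(3, 8) = 36. ✓
s = 4: P(4, 6) = 36. ✓
s = 7: P(7, 4) = 34 and P(7, 5) = 55; 36 is not s-gonal.
s = 9: P(9, 3) = 24 and P(9, 4) = 46; 36 is not s-gonal.
s = 11: P(11, 3) = 30 and P(11, 4) = 58; 36 is not s-gonal.
s = 12: P(12, 3) = 33 and P(12, 4) = 64; 36 is not s-gonal.
Hits: s ∈ {3, 4} → 2.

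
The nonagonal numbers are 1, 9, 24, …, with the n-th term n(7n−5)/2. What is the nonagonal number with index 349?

425431

The 349th nonagonal number is n(7n−5)/2 with n = 349.
349·(7·349 − 5)/2 = 349·2438/2 = 349·1219 = 425431.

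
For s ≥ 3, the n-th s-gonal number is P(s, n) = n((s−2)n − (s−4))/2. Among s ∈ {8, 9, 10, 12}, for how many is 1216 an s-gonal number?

2

s = 8: P(8, 20) = 1160 and P(8, 21) = 1281; 1216 is not s-gonal.
s = 9: P(9, 19) = 1216. ✓
s = 10: P(10, 17) = 1105 and P(10, 18) = 1242; 1216 is not s-gonal.
s = 12: P(12, 16) = 1216. ✓
Hits: s ∈ {9, 12} → 2.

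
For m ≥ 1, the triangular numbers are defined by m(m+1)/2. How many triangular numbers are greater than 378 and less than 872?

The n-th triangular number is n(n+1)/2.
Smallest index with value > 378: n = 28 (giving 406).
Largest index with value < 872: n = 41 (giving 861).
Indices 28 through 41: 14 terms.

14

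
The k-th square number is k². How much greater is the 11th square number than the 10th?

n² − (n−1)² = 2n − 1, so 11² − 10² = 2·11 − 1 = 21.

21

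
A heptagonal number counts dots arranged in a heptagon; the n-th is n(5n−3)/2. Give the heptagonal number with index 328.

328·(5·328 − 3)/2 = 328·1637/2 = 268468.

268468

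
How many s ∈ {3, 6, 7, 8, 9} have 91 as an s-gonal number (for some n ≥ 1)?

s = 3: P(3, 13) = 91. ✓
s = 6: P(6, 7) = 91. ✓
s = 7: P(7, 6) = 81 and P(7, 7) = 112; 91 is not s-gonal.
s = 8: P(8, 5) = 65 and P(8, 6) = 96; 91 is not s-gonal.
s = 9: P(9, 5) = 75 and P(9, 6) = 111; 91 is not s-gonal.
Hits: s ∈ {3, 6} → 2.

2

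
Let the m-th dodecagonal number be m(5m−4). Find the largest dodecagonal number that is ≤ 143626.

Solve n(5n−4) ≤ 143626 for integer n.
n = 169 gives 142129 ≤ 143626, while n = 170 gives 143820 > 143626; so the answer is 142129.

142129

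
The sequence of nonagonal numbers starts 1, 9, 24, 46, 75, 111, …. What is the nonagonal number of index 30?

3075

The 30th nonagonal number is n(7n−5)/2 with n = 30.
30·(7·30 − 5)/2 = 30·205/2 = 3075.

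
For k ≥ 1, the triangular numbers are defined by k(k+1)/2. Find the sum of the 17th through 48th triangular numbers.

Σ i(i+1)/2 = (Σi² + Σi) / 2 over i = 17..48.
Σi = 1176 − 136 = 1040 and Σi² = 38024 − 1496 = 36528.
(1·36528 + 1·1040) / 2 = 37568/2 = 18784.

18784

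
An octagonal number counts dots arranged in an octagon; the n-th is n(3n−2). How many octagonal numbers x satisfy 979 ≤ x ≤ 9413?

38

The n-th octagonal number is n(3n−2).
Smallest index with value ≥ 979: n = 19 (giving 1045).
Largest index with value ≤ 9413: n = 56 (giving 9296).
Indices 19 through 56: 38 terms.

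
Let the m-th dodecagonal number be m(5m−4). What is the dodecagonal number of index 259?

The 259th dodecagonal number is n(5n−4) with n = 259.
259·(5·259 − 4) = 259·1291 = 334369.

334369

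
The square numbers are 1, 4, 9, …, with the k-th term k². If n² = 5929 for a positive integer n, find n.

77

We need n² = 5929, so n = √5929 = 77.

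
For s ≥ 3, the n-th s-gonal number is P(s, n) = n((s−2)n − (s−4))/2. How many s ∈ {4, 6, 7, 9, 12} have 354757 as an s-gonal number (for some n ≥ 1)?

1

s = 4: P(4, 595) = 354025 and P(4, 596) = 355216; 354757 is not s-gonal.
s = 6: P(6, 421) = 354061 and P(6, 422) = 355746; 354757 is not s-gonal.
s = 7: P(7, 377) = 354757. ✓
s = 9: P(9, 318) = 353139 and P(9, 319) = 355366; 354757 is not s-gonal.
s = 12: P(12, 266) = 352716 and P(12, 267) = 355377; 354757 is not s-gonal.
Hits: s ∈ {7} → 1.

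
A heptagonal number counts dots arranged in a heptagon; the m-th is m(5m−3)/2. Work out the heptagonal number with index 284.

284·(5·284 − 3)/2 = 284·1417/2 = 201214.

201214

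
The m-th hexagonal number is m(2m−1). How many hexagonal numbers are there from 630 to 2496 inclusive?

18

The n-th hexagonal number is n(2n−1).
Smallest index with value ≥ 630: n = 18 (giving 630).
Largest index with value ≤ 2496: n = 35 (giving 2415).
Indices 18 through 35: 18 terms.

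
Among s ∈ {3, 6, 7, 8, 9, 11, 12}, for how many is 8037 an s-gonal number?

s = 3: P(3, 126) = 8001 and P(3, 127) = 8128; 8037 is not s-gonal.
s = 6: P(6, 63) = 7875 and P(6, 64) = 8128; 8037 is not s-gonal.
s = 7: P(7, 57) = 8037. ✓
s = 8: P(8, 52) = 8008 and P(8, 53) = 8321; 8037 is not s-gonal.
s = 9: P(9, 48) = 7944 and P(9, 49) = 8281; 8037 is not s-gonal.
s = 11: P(11, 42) = 7791 and P(11, 43) = 8170; 8037 is not s-gonal.
s = 12: P(12, 40) = 7840 and P(12, 41) = 8241; 8037 is not s-gonal.
Hits: s ∈ {7} → 1.

1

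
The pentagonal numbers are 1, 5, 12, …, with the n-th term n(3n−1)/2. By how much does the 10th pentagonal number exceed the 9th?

Consecutive pentagonal numbers differ by 3n − 2: here 3·10 − 2 = 28.

28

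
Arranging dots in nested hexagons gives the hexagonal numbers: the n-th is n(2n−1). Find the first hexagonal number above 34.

Solve n(2n−1) > 34 for integer n.
The largest n with value ≤ 34 is 4 (since 28 ≤ 34 < 45), so the first above is n = 5, value 45.

45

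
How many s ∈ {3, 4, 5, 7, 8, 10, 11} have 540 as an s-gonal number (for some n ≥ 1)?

s = 3: P(3, 32) = 528 and P(3, 33) = 561; 540 is not s-gonal.
s = 4: P(4, 23) = 529 and P(4, 24) = 576; 540 is not s-gonal.
s = 5: P(5, 19) = 532 and P(5, 20) = 590; 540 is not s-gonal.
s = 7: P(7, 15) = 540. ✓
s = 8: P(8, 13) = 481 and P(8, 14) = 560; 540 is not s-gonal.
s = 10: P(10, 12) = 540. ✓
s = 11: P(11, 11) = 506 and P(11, 12) = 606; 540 is not s-gonal.
Hits: s ∈ {7, 10} → 2.

2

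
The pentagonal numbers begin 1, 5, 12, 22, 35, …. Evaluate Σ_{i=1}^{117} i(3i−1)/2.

807651

Σ i(3i−1)/2 = (3Σi² − Σi) / 2 over i = 1..117.
Σi = 6903 and Σi² = 540735.
(3·540735 − 1·6903) / 2 = 1615302/2 = 807651.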